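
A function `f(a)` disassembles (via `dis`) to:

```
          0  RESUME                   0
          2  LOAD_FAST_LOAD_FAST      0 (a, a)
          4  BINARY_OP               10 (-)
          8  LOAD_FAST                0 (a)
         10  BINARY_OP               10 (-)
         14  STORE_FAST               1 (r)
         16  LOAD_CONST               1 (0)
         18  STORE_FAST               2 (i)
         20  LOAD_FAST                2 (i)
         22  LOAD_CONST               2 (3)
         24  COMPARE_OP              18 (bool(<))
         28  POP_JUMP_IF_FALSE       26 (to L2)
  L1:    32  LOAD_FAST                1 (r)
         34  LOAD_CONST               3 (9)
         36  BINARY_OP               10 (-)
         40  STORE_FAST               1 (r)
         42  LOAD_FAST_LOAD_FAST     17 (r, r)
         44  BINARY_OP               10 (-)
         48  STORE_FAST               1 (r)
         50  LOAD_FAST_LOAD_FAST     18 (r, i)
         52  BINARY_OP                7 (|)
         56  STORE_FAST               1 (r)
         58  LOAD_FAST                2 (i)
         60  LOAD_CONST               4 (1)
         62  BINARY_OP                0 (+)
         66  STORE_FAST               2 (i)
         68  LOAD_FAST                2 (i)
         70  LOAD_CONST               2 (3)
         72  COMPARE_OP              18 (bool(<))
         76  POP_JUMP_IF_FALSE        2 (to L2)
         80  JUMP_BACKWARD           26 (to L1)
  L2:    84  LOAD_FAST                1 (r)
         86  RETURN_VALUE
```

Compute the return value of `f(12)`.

2

LOAD_FAST_LOAD_FAST a,a → push 12,12
BINARY_OP - → 12 - 12 = 0
LOAD_FAST a → push 12
BINARY_OP - → 0 - 12 = -12
STORE_FAST r → r=-12
LOAD_CONST → push 0
STORE_FAST i → i=0
LOAD_FAST i → push 0
LOAD_CONST → push 3
COMPARE_OP bool(<) → 0 vs 3 = True
POP_JUMP_IF_FALSE → pop True; no jump
LOAD_FAST r → push -12
LOAD_CONST → push 9
BINARY_OP - → -12 - 9 = -21
STORE_FAST r → r=-21
LOAD_FAST_LOAD_FAST r,r → push -21,-21
BINARY_OP - → -21 - -21 = 0
STORE_FAST r → r=0
LOAD_FAST_LOAD_FAST r,i → push 0,0
BINARY_OP | → 0 | 0 = 0
STORE_FAST r → r=0
LOAD_FAST i → push 0
LOAD_CONST → push 1
BINARY_OP + → 0 + 1 = 1
STORE_FAST i → i=1
LOAD_FAST i → push 1
LOAD_CONST → push 3
COMPARE_OP bool(<) → 1 vs 3 = True
POP_JUMP_IF_FALSE → pop True; no jump
LOAD_FAST r → push 0
LOAD_CONST → push 9
BINARY_OP - → 0 - 9 = -9
STORE_FAST r → r=-9
LOAD_FAST_LOAD_FAST r,r → push -9,-9
BINARY_OP - → -9 - -9 = 0
STORE_FAST r → r=0
LOAD_FAST_LOAD_FAST r,i → push 0,1
BINARY_OP | → 0 | 1 = 1
STORE_FAST r → r=1
LOAD_FAST i → push 1
LOAD_CONST → push 1
BINARY_OP + → 1 + 1 = 2
STORE_FAST i → i=2
LOAD_FAST i → push 2
LOAD_CONST → push 3
COMPARE_OP bool(<) → 2 vs 3 = True
POP_JUMP_IF_FALSE → pop True; no jump
LOAD_FAST r → push 1
LOAD_CONST → push 9
BINARY_OP - → 1 - 9 = -8
STORE_FAST r → r=-8
LOAD_FAST_LOAD_FAST r,r → push -8,-8
BINARY_OP - → -8 - -8 = 0
STORE_FAST r → r=0
LOAD_FAST_LOAD_FAST r,i → push 0,2
BINARY_OP | → 0 | 2 = 2
STORE_FAST r → r=2
LOAD_FAST i → push 2
LOAD_CONST → push 1
BINARY_OP + → 2 + 1 = 3
STORE_FAST i → i=3
LOAD_FAST i → push 3
LOAD_CONST → push 3
COMPARE_OP bool(<) → 3 vs 3 = False
POP_JUMP_IF_FALSE → pop False; jump
LOAD_FAST r → push 2
RETURN_VALUE → return 2.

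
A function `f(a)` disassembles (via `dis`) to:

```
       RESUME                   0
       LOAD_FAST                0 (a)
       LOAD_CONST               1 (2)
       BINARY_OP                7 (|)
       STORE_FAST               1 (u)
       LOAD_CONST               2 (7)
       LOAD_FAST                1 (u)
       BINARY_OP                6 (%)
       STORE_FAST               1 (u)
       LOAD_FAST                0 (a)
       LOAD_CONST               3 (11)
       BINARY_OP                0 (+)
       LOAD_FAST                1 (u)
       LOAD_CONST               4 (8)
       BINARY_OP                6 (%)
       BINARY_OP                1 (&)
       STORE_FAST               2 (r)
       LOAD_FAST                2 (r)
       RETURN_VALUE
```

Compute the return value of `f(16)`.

LOAD_FAST a → push 16. Stack: [16]
LOAD_CONST → push 2. Stack: [16, 2]
BINARY_OP | → 16 | 2 = 18. Stack: [18]
STORE_FAST u → u=18. Stack: []
LOAD_CONST → push 7. Stack: [7]
LOAD_FAST u → push 18. Stack: [7, 18]
BINARY_OP % → 7 % 18 = 7. Stack: [7]
STORE_FAST u → u=7. Stack: []
LOAD_FAST a → push 16. Stack: [16]
LOAD_CONST → push 11. Stack: [16, 11]
BINARY_OP + → 16 + 11 = 27. Stack: [27]
LOAD_FAST u → push 7. Stack: [27, 7]
LOAD_CONST → push 8. Stack: [27, 7, 8]
BINARY_OP % → 7 % 8 = 7. Stack: [27, 7]
BINARY_OP & → 27 & 7 = 3. Stack: [3]
STORE_FAST r → r=3. Stack: []
LOAD_FAST r → push 3. Stack: [3]
RETURN_VALUE → return 3.

3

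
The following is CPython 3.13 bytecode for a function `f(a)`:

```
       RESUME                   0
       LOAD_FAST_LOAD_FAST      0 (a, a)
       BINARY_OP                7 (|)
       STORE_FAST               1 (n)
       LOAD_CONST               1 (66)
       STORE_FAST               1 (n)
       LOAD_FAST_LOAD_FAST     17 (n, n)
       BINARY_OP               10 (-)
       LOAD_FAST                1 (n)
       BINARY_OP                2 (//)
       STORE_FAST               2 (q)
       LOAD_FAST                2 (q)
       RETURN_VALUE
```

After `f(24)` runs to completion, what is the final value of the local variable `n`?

LOAD_FAST_LOAD_FAST a,a → push 24,24. Stack: [24, 24]
BINARY_OP | → 24 | 24 = 24. Stack: [24]
STORE_FAST n → n=24. Stack: []
LOAD_CONST → push 66. Stack: [66]
STORE_FAST n → n=66. Stack: []
LOAD_FAST_LOAD_FAST n,n → push 66,66. Stack: [66, 66]
BINARY_OP - → 66 - 66 = 0. Stack: [0]
LOAD_FAST n → push 66. Stack: [0, 66]
BINARY_OP // → 0 // 66 = 0. Stack: [0]
STORE_FAST q → q=0. Stack: []
LOAD_FAST q → push 0. Stack: [0]
RETURN_VALUE → return 0.

66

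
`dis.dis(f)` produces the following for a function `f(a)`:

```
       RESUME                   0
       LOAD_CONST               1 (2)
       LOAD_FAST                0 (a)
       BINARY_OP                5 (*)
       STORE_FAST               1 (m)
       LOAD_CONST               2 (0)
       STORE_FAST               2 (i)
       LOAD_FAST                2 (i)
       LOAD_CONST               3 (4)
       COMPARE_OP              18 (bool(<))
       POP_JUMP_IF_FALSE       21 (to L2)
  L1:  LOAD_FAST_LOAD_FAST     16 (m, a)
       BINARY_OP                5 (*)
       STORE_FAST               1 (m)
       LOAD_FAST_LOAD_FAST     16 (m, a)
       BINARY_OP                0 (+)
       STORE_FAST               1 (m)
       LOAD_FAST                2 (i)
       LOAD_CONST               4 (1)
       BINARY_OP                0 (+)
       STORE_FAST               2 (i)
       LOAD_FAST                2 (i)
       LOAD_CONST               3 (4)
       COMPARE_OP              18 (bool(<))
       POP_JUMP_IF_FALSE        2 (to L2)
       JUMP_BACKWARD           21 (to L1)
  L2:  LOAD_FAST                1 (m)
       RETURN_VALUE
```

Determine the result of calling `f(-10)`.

LOAD_CONST → push 2
LOAD_FAST a → push -10
BINARY_OP * → 2 * -10 = -20
STORE_FAST m → m=-20
LOAD_CONST → push 0
STORE_FAST i → i=0
LOAD_FAST i → push 0
LOAD_CONST → push 4
COMPARE_OP bool(<) → 0 vs 4 = True
POP_JUMP_IF_FALSE → pop True; no jump
LOAD_FAST_LOAD_FAST m,a → push -20,-10
BINARY_OP * → -20 * -10 = 200
STORE_FAST m → m=200
LOAD_FAST_LOAD_FAST m,a → push 200,-10
BINARY_OP + → 200 + -10 = 190
STORE_FAST m → m=190
LOAD_FAST i → push 0
LOAD_CONST → push 1
BINARY_OP + → 0 + 1 = 1
STORE_FAST i → i=1
LOAD_FAST i → push 1
LOAD_CONST → push 4
COMPARE_OP bool(<) → 1 vs 4 = True
POP_JUMP_IF_FALSE → pop True; no jump
LOAD_FAST_LOAD_FAST m,a → push 190,-10
BINARY_OP * → 190 * -10 = -1900
STORE_FAST m → m=-1900
LOAD_FAST_LOAD_FAST m,a → push -1900,-10
BINARY_OP + → -1900 + -10 = -1910
STORE_FAST m → m=-1910
LOAD_FAST i → push 1
LOAD_CONST → push 1
BINARY_OP + → 1 + 1 = 2
STORE_FAST i → i=2
LOAD_FAST i → push 2
LOAD_CONST → push 4
COMPARE_OP bool(<) → 2 vs 4 = True
POP_JUMP_IF_FALSE → pop True; no jump
LOAD_FAST_LOAD_FAST m,a → push -1910,-10
BINARY_OP * → -1910 * -10 = 19100
STORE_FAST m → m=19100
LOAD_FAST_LOAD_FAST m,a → push 19100,-10
BINARY_OP + → 19100 + -10 = 19090
STORE_FAST m → m=19090
LOAD_FAST i → push 2
LOAD_CONST → push 1
BINARY_OP + → 2 + 1 = 3
STORE_FAST i → i=3
LOAD_FAST i → push 3
LOAD_CONST → push 4
COMPARE_OP bool(<) → 3 vs 4 = True
POP_JUMP_IF_FALSE → pop True; no jump
LOAD_FAST_LOAD_FAST m,a → push 19090,-10
BINARY_OP * → 19090 * -10 = -190900
STORE_FAST m → m=-190900
LOAD_FAST_LOAD_FAST m,a → push -190900,-10
BINARY_OP + → -190900 + -10 = -190910
STORE_FAST m → m=-190910
LOAD_FAST i → push 3
LOAD_CONST → push 1
BINARY_OP + → 3 + 1 = 4
STORE_FAST i → i=4
LOAD_FAST i → push 4
LOAD_CONST → push 4
COMPARE_OP bool(<) → 4 vs 4 = False
POP_JUMP_IF_FALSE → pop False; jump
LOAD_FAST m → push -190910
RETURN_VALUE → return -190910.

-190910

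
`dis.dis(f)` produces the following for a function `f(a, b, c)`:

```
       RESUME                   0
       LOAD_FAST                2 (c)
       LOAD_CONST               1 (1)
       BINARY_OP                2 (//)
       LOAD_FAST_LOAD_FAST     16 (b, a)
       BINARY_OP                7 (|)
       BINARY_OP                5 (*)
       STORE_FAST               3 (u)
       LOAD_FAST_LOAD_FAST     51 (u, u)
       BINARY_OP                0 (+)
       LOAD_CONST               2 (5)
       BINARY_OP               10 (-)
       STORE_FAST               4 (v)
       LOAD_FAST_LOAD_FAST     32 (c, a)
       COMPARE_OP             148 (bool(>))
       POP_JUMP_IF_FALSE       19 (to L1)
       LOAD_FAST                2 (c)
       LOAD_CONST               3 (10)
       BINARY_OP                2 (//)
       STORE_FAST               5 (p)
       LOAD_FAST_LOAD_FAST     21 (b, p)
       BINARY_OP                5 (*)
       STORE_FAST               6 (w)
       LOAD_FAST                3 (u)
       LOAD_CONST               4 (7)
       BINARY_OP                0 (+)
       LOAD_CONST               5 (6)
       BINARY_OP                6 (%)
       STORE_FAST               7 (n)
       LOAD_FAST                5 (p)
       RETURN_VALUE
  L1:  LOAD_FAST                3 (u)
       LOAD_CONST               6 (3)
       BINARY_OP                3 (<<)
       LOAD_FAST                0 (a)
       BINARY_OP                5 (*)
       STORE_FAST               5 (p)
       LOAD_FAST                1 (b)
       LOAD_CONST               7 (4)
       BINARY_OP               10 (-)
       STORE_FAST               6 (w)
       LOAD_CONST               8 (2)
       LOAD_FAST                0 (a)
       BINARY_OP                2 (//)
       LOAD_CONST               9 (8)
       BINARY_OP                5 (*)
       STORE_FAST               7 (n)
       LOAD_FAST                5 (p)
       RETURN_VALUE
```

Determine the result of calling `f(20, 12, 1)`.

4480

LOAD_FAST c → push 1. Stack: [1]
LOAD_CONST → push 1. Stack: [1, 1]
BINARY_OP // → 1 // 1 = 1. Stack: [1]
LOAD_FAST_LOAD_FAST b,a → push 12,20. Stack: [1, 12, 20]
BINARY_OP | → 12 | 20 = 28. Stack: [1, 28]
BINARY_OP * → 1 * 28 = 28. Stack: [28]
STORE_FAST u → u=28. Stack: []
LOAD_FAST_LOAD_FAST u,u → push 28,28. Stack: [28, 28]
BINARY_OP + → 28 + 28 = 56. Stack: [56]
LOAD_CONST → push 5. Stack: [56, 5]
BINARY_OP - → 56 - 5 = 51. Stack: [51]
STORE_FAST v → v=51. Stack: []
LOAD_FAST_LOAD_FAST c,a → push 1,20. Stack: [1, 20]
COMPARE_OP bool(>) → 1 vs 20 = False. Stack: [False]
POP_JUMP_IF_FALSE → pop False; jump. Stack: []
LOAD_FAST u → push 28. Stack: [28]
LOAD_CONST → push 3. Stack: [28, 3]
BINARY_OP << → 28 << 3 = 224. Stack: [224]
LOAD_FAST a → push 20. Stack: [224, 20]
BINARY_OP * → 224 * 20 = 4480. Stack: [4480]
STORE_FAST p → p=4480. Stack: []
LOAD_FAST b → push 12. Stack: [12]
LOAD_CONST → push 4. Stack: [12, 4]
BINARY_OP - → 12 - 4 = 8. Stack: [8]
STORE_FAST w → w=8. Stack: []
LOAD_CONST → push 2. Stack: [2]
LOAD_FAST a → push 20. Stack: [2, 20]
BINARY_OP // → 2 // 20 = 0. Stack: [0]
LOAD_CONST → push 8. Stack: [0, 8]
BINARY_OP * → 0 * 8 = 0. Stack: [0]
STORE_FAST n → n=0. Stack: []
LOAD_FAST p → push 4480. Stack: [4480]
RETURN_VALUE → return 4480.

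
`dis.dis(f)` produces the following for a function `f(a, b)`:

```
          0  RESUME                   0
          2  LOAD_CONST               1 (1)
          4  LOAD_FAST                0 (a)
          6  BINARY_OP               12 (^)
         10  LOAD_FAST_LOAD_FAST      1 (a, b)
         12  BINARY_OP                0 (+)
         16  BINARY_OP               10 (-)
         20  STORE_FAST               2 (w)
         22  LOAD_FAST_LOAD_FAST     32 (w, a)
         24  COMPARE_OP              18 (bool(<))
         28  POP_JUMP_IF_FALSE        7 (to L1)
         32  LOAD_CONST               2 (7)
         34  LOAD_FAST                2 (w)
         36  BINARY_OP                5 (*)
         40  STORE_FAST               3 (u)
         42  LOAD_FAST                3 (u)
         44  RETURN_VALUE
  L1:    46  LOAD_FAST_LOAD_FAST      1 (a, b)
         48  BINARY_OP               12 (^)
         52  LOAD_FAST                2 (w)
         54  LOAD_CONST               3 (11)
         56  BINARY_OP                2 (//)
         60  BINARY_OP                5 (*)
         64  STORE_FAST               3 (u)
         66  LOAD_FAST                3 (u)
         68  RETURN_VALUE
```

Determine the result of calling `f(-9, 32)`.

LOAD_CONST → push 1. Stack: [1]
LOAD_FAST a → push -9. Stack: [1, -9]
BINARY_OP ^ → 1 ^ -9 = -10. Stack: [-10]
LOAD_FAST_LOAD_FAST a,b → push -9,32. Stack: [-10, -9, 32]
BINARY_OP + → -9 + 32 = 23. Stack: [-10, 23]
BINARY_OP - → -10 - 23 = -33. Stack: [-33]
STORE_FAST w → w=-33. Stack: []
LOAD_FAST_LOAD_FAST w,a → push -33,-9. Stack: [-33, -9]
COMPARE_OP bool(<) → -33 vs -9 = True. Stack: [True]
POP_JUMP_IF_FALSE → pop True; no jump. Stack: []
LOAD_CONST → push 7. Stack: [7]
LOAD_FAST w → push -33. Stack: [7, -33]
BINARY_OP * → 7 * -33 = -231. Stack: [-231]
STORE_FAST u → u=-231. Stack: []
LOAD_FAST u → push -231. Stack: [-231]
RETURN_VALUE → return -231.

-231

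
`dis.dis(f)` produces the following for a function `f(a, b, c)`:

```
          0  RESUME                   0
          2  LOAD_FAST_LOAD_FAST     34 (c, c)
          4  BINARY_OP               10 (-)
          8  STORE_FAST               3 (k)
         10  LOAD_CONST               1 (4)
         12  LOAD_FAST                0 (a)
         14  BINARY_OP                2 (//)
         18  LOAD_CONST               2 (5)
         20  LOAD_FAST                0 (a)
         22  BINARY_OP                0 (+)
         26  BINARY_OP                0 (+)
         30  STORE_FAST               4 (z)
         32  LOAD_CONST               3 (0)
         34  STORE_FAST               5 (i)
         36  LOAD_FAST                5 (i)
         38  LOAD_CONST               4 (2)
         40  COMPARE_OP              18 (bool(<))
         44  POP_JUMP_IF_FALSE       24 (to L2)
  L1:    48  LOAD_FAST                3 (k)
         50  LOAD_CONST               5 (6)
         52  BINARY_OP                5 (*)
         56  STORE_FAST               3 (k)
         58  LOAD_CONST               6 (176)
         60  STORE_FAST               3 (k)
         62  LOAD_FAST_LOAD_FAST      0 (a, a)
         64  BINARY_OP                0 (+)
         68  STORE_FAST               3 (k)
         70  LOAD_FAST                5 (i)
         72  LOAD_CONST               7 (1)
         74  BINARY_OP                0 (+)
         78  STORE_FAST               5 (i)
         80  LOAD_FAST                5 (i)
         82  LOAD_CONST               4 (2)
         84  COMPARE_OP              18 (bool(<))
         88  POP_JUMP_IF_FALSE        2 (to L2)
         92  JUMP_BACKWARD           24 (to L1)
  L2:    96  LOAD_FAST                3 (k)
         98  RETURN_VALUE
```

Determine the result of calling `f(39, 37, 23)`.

78

LOAD_FAST_LOAD_FAST c,c → push 23,23. Stack: [23, 23]
BINARY_OP - → 23 - 23 = 0. Stack: [0]
STORE_FAST k → k=0. Stack: []
LOAD_CONST → push 4. Stack: [4]
LOAD_FAST a → push 39. Stack: [4, 39]
BINARY_OP // → 4 // 39 = 0. Stack: [0]
LOAD_CONST → push 5. Stack: [0, 5]
LOAD_FAST a → push 39. Stack: [0, 5, 39]
BINARY_OP + → 5 + 39 = 44. Stack: [0, 44]
BINARY_OP + → 0 + 44 = 44. Stack: [44]
STORE_FAST z → z=44. Stack: []
LOAD_CONST → push 0. Stack: [0]
STORE_FAST i → i=0. Stack: []
LOAD_FAST i → push 0. Stack: [0]
LOAD_CONST → push 2. Stack: [0, 2]
COMPARE_OP bool(<) → 0 vs 2 = True. Stack: [True]
POP_JUMP_IF_FALSE → pop True; no jump. Stack: []
LOAD_FAST k → push 0. Stack: [0]
LOAD_CONST → push 6. Stack: [0, 6]
BINARY_OP * → 0 * 6 = 0. Stack: [0]
STORE_FAST k → k=0. Stack: []
LOAD_CONST → push 176. Stack: [176]
STORE_FAST k → k=176. Stack: []
LOAD_FAST_LOAD_FAST a,a → push 39,39. Stack: [39, 39]
BINARY_OP + → 39 + 39 = 78. Stack: [78]
STORE_FAST k → k=78. Stack: []
LOAD_FAST i → push 0. Stack: [0]
LOAD_CONST → push 1. Stack: [0, 1]
BINARY_OP + → 0 + 1 = 1. Stack: [1]
STORE_FAST i → i=1. Stack: []
LOAD_FAST i → push 1. Stack: [1]
LOAD_CONST → push 2. Stack: [1, 2]
COMPARE_OP bool(<) → 1 vs 2 = True. Stack: [True]
POP_JUMP_IF_FALSE → pop True; no jump. Stack: []
LOAD_FAST k → push 78. Stack: [78]
LOAD_CONST → push 6. Stack: [78, 6]
BINARY_OP * → 78 * 6 = 468. Stack: [468]
STORE_FAST k → k=468. Stack: []
LOAD_CONST → push 176. Stack: [176]
STORE_FAST k → k=176. Stack: []
LOAD_FAST_LOAD_FAST a,a → push 39,39. Stack: [39, 39]
BINARY_OP + → 39 + 39 = 78. Stack: [78]
STORE_FAST k → k=78. Stack: []
LOAD_FAST i → push 1. Stack: [1]
LOAD_CONST → push 1. Stack: [1, 1]
BINARY_OP + → 1 + 1 = 2. Stack: [2]
STORE_FAST i → i=2. Stack: []
LOAD_FAST i → push 2. Stack: [2]
LOAD_CONST → push 2. Stack: [2, 2]
COMPARE_OP bool(<) → 2 vs 2 = False. Stack: [False]
POP_JUMP_IF_FALSE → pop False; jump. Stack: []
LOAD_FAST k → push 78. Stack: [78]
RETURN_VALUE → return 78.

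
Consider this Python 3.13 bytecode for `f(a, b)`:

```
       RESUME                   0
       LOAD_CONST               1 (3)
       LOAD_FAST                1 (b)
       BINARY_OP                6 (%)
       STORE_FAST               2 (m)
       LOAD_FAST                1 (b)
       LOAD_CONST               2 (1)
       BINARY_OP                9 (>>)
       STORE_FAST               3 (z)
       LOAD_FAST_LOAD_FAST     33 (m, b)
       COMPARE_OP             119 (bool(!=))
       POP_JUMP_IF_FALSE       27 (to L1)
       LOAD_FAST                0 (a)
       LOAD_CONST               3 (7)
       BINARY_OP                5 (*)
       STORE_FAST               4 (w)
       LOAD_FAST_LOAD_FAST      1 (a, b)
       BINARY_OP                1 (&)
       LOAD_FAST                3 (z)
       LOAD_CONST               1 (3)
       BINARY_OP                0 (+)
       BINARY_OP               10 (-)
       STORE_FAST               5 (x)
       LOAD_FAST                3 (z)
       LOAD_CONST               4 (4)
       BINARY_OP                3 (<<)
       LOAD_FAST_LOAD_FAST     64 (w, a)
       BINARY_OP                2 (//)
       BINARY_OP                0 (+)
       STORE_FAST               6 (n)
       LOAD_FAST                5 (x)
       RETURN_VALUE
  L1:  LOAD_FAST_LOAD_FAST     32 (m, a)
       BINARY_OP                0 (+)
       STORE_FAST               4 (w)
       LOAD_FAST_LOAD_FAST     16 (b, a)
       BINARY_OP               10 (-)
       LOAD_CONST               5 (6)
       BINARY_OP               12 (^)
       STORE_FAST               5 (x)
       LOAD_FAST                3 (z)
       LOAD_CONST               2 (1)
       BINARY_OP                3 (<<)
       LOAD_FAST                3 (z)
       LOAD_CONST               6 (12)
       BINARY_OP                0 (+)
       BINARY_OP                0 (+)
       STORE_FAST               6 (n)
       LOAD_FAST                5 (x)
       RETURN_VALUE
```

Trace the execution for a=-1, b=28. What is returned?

LOAD_CONST → push 3. Stack: [3]
LOAD_FAST b → push 28. Stack: [3, 28]
BINARY_OP % → 3 % 28 = 3. Stack: [3]
STORE_FAST m → m=3. Stack: []
LOAD_FAST b → push 28. Stack: [28]
LOAD_CONST → push 1. Stack: [28, 1]
BINARY_OP >> → 28 >> 1 = 14. Stack: [14]
STORE_FAST z → z=14. Stack: []
LOAD_FAST_LOAD_FAST m,b → push 3,28. Stack: [3, 28]
COMPARE_OP bool(!=) → 3 vs 28 = True. Stack: [True]
POP_JUMP_IF_FALSE → pop True; no jump. Stack: []
LOAD_FAST a → push -1. Stack: [-1]
LOAD_CONST → push 7. Stack: [-1, 7]
BINARY_OP * → -1 * 7 = -7. Stack: [-7]
STORE_FAST w → w=-7. Stack: []
LOAD_FAST_LOAD_FAST a,b → push -1,28. Stack: [-1, 28]
BINARY_OP & → -1 & 28 = 28. Stack: [28]
LOAD_FAST z → push 14. Stack: [28, 14]
LOAD_CONST → push 3. Stack: [28, 14, 3]
BINARY_OP + → 14 + 3 = 17. Stack: [28, 17]
BINARY_OP - → 28 - 17 = 11. Stack: [11]
STORE_FAST x → x=11. Stack: []
LOAD_FAST z → push 14. Stack: [14]
LOAD_CONST → push 4. Stack: [14, 4]
BINARY_OP << → 14 << 4 = 224. Stack: [224]
LOAD_FAST_LOAD_FAST w,a → push -7,-1. Stack: [224, -7, -1]
BINARY_OP // → -7 // -1 = 7. Stack: [224, 7]
BINARY_OP + → 224 + 7 = 231. Stack: [231]
STORE_FAST n → n=231. Stack: []
LOAD_FAST x → push 11. Stack: [11]
RETURN_VALUE → return 11.

11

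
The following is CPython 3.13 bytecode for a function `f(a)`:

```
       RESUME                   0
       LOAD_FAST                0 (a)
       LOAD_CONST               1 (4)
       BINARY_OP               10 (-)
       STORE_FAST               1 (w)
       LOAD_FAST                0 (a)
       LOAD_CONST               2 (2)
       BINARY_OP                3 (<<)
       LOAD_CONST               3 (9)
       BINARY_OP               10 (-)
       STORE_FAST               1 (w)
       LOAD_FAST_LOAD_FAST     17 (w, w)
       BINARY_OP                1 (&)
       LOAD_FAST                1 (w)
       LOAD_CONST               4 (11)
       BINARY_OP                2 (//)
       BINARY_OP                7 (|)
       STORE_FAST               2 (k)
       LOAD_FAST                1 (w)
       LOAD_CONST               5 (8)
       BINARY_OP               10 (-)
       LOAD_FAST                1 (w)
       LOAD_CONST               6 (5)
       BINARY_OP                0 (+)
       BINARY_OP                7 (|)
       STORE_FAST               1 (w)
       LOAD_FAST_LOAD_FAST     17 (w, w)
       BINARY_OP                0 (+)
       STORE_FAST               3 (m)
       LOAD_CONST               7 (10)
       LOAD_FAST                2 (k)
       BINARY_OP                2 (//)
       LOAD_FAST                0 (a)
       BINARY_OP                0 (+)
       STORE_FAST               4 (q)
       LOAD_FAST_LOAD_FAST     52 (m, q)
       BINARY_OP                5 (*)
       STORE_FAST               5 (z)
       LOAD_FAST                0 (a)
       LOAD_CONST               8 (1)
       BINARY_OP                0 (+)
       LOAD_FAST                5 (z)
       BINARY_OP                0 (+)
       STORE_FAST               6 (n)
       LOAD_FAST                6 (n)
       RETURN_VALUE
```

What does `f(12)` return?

1525

LOAD_FAST a → push 12. Stack: [12]
LOAD_CONST → push 4. Stack: [12, 4]
BINARY_OP - → 12 - 4 = 8. Stack: [8]
STORE_FAST w → w=8. Stack: []
LOAD_FAST a → push 12. Stack: [12]
LOAD_CONST → push 2. Stack: [12, 2]
BINARY_OP << → 12 << 2 = 48. Stack: [48]
LOAD_CONST → push 9. Stack: [48, 9]
BINARY_OP - → 48 - 9 = 39. Stack: [39]
STORE_FAST w → w=39. Stack: []
LOAD_FAST_LOAD_FAST w,w → push 39,39. Stack: [39, 39]
BINARY_OP & → 39 & 39 = 39. Stack: [39]
LOAD_FAST w → push 39. Stack: [39, 39]
LOAD_CONST → push 11. Stack: [39, 39, 11]
BINARY_OP // → 39 // 11 = 3. Stack: [39, 3]
BINARY_OP | → 39 | 3 = 39. Stack: [39]
STORE_FAST k → k=39. Stack: []
LOAD_FAST w → push 39. Stack: [39]
LOAD_CONST → push 8. Stack: [39, 8]
BINARY_OP - → 39 - 8 = 31. Stack: [31]
LOAD_FAST w → push 39. Stack: [31, 39]
LOAD_CONST → push 5. Stack: [31, 39, 5]
BINARY_OP + → 39 + 5 = 44. Stack: [31, 44]
BINARY_OP | → 31 | 44 = 63. Stack: [63]
STORE_FAST w → w=63. Stack: []
LOAD_FAST_LOAD_FAST w,w → push 63,63. Stack: [63, 63]
BINARY_OP + → 63 + 63 = 126. Stack: [126]
STORE_FAST m → m=126. Stack: []
LOAD_CONST → push 10. Stack: [10]
LOAD_FAST k → push 39. Stack: [10, 39]
BINARY_OP // → 10 // 39 = 0. Stack: [0]
LOAD_FAST a → push 12. Stack: [0, 12]
BINARY_OP + → 0 + 12 = 12. Stack: [12]
STORE_FAST q → q=12. Stack: []
LOAD_FAST_LOAD_FAST m,q → push 126,12. Stack: [126, 12]
BINARY_OP * → 126 * 12 = 1512. Stack: [1512]
STORE_FAST z → z=1512. Stack: []
LOAD_FAST a → push 12. Stack: [12]
LOAD_CONST → push 1. Stack: [12, 1]
BINARY_OP + → 12 + 1 = 13. Stack: [13]
LOAD_FAST z → push 1512. Stack: [13, 1512]
BINARY_OP + → 13 + 1512 = 1525. Stack: [1525]
STORE_FAST n → n=1525. Stack: []
LOAD_FAST n → push 1525. Stack: [1525]
RETURN_VALUE → return 1525.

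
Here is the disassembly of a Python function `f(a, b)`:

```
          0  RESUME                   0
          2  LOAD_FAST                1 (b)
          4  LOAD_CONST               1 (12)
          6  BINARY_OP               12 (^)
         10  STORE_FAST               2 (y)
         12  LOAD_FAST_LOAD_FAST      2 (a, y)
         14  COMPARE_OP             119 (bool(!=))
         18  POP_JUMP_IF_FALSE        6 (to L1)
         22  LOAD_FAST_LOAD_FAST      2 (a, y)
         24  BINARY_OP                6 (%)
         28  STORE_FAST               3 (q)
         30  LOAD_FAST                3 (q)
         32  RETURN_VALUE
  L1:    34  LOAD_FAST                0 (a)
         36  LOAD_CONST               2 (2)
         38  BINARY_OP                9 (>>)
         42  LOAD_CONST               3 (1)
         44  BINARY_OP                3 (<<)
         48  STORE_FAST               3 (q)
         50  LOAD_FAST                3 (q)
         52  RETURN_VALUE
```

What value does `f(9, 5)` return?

4

LOAD_FAST b → push 5. Stack: [5]
LOAD_CONST → push 12. Stack: [5, 12]
BINARY_OP ^ → 5 ^ 12 = 9. Stack: [9]
STORE_FAST y → y=9. Stack: []
LOAD_FAST_LOAD_FAST a,y → push 9,9. Stack: [9, 9]
COMPARE_OP bool(!=) → 9 vs 9 = False. Stack: [False]
POP_JUMP_IF_FALSE → pop False; jump. Stack: []
LOAD_FAST a → push 9. Stack: [9]
LOAD_CONST → push 2. Stack: [9, 2]
BINARY_OP >> → 9 >> 2 = 2. Stack: [2]
LOAD_CONST → push 1. Stack: [2, 1]
BINARY_OP << → 2 << 1 = 4. Stack: [4]
STORE_FAST q → q=4. Stack: []
LOAD_FAST q → push 4. Stack: [4]
RETURN_VALUE → return 4.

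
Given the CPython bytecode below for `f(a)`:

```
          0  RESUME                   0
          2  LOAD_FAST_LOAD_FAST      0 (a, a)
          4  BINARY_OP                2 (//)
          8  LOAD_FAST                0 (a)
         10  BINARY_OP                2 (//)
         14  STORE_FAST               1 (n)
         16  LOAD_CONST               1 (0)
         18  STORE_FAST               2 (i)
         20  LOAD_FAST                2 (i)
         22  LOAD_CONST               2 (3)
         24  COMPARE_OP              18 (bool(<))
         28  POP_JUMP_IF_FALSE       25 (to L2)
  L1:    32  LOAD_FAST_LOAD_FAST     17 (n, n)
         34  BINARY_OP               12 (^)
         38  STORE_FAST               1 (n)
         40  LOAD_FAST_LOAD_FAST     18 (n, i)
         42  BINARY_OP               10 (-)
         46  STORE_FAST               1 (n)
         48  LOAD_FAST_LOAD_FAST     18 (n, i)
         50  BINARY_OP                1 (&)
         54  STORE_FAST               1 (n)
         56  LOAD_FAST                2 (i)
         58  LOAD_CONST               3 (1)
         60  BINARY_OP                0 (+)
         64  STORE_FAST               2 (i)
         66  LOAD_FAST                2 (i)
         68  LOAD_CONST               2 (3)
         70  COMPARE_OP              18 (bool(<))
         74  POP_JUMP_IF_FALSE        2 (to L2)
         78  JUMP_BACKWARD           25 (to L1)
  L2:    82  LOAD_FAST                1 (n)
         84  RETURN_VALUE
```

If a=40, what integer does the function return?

2

LOAD_FAST_LOAD_FAST a,a → push 40,40. Stack: [40, 40]
BINARY_OP // → 40 // 40 = 1. Stack: [1]
LOAD_FAST a → push 40. Stack: [1, 40]
BINARY_OP // → 1 // 40 = 0. Stack: [0]
STORE_FAST n → n=0. Stack: []
LOAD_CONST → push 0. Stack: [0]
STORE_FAST i → i=0. Stack: []
LOAD_FAST i → push 0. Stack: [0]
LOAD_CONST → push 3. Stack: [0, 3]
COMPARE_OP bool(<) → 0 vs 3 = True. Stack: [True]
POP_JUMP_IF_FALSE → pop True; no jump. Stack: []
LOAD_FAST_LOAD_FAST n,n → push 0,0. Stack: [0, 0]
BINARY_OP ^ → 0 ^ 0 = 0. Stack: [0]
STORE_FAST n → n=0. Stack: []
LOAD_FAST_LOAD_FAST n,i → push 0,0. Stack: [0, 0]
BINARY_OP - → 0 - 0 = 0. Stack: [0]
STORE_FAST n → n=0. Stack: []
LOAD_FAST_LOAD_FAST n,i → push 0,0. Stack: [0, 0]
BINARY_OP & → 0 & 0 = 0. Stack: [0]
STORE_FAST n → n=0. Stack: []
LOAD_FAST i → push 0. Stack: [0]
LOAD_CONST → push 1. Stack: [0, 1]
BINARY_OP + → 0 + 1 = 1. Stack: [1]
STORE_FAST i → i=1. Stack: []
LOAD_FAST i → push 1. Stack: [1]
LOAD_CONST → push 3. Stack: [1, 3]
COMPARE_OP bool(<) → 1 vs 3 = True. Stack: [True]
POP_JUMP_IF_FALSE → pop True; no jump. Stack: []
LOAD_FAST_LOAD_FAST n,n → push 0,0. Stack: [0, 0]
BINARY_OP ^ → 0 ^ 0 = 0. Stack: [0]
STORE_FAST n → n=0. Stack: []
LOAD_FAST_LOAD_FAST n,i → push 0,1. Stack: [0, 1]
BINARY_OP - → 0 - 1 = -1. Stack: [-1]
STORE_FAST n → n=-1. Stack: []
LOAD_FAST_LOAD_FAST n,i → push -1,1. Stack: [-1, 1]
BINARY_OP & → -1 & 1 = 1. Stack: [1]
STORE_FAST n → n=1. Stack: []
LOAD_FAST i → push 1. Stack: [1]
LOAD_CONST → push 1. Stack: [1, 1]
BINARY_OP + → 1 + 1 = 2. Stack: [2]
STORE_FAST i → i=2. Stack: []
LOAD_FAST i → push 2. Stack: [2]
LOAD_CONST → push 3. Stack: [2, 3]
COMPARE_OP bool(<) → 2 vs 3 = True. Stack: [True]
POP_JUMP_IF_FALSE → pop True; no jump. Stack: []
LOAD_FAST_LOAD_FAST n,n → push 1,1. Stack: [1, 1]
BINARY_OP ^ → 1 ^ 1 = 0. Stack: [0]
STORE_FAST n → n=0. Stack: []
LOAD_FAST_LOAD_FAST n,i → push 0,2. Stack: [0, 2]
BINARY_OP - → 0 - 2 = -2. Stack: [-2]
STORE_FAST n → n=-2. Stack: []
LOAD_FAST_LOAD_FAST n,i → push -2,2. Stack: [-2, 2]
BINARY_OP & → -2 & 2 = 2. Stack: [2]
STORE_FAST n → n=2. Stack: []
LOAD_FAST i → push 2. Stack: [2]
LOAD_CONST → push 1. Stack: [2, 1]
BINARY_OP + → 2 + 1 = 3. Stack: [3]
STORE_FAST i → i=3. Stack: []
LOAD_FAST i → push 3. Stack: [3]
LOAD_CONST → push 3. Stack: [3, 3]
COMPARE_OP bool(<) → 3 vs 3 = False. Stack: [False]
POP_JUMP_IF_FALSE → pop False; jump. Stack: []
LOAD_FAST n → push 2. Stack: [2]
RETURN_VALUE → return 2.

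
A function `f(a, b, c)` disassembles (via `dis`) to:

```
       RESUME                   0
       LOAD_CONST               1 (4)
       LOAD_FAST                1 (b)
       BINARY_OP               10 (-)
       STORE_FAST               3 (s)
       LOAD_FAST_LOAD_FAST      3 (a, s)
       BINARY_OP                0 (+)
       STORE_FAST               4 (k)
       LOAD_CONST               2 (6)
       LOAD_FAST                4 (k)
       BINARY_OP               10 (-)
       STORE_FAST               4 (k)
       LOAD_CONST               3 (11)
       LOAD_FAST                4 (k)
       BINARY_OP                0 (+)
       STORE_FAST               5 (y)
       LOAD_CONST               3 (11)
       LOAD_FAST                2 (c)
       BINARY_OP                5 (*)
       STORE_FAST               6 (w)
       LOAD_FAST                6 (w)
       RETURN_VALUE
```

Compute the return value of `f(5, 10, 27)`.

LOAD_CONST → push 4. Stack: [4]
LOAD_FAST b → push 10. Stack: [4, 10]
BINARY_OP - → 4 - 10 = -6. Stack: [-6]
STORE_FAST s → s=-6. Stack: []
LOAD_FAST_LOAD_FAST a,s → push 5,-6. Stack: [5, -6]
BINARY_OP + → 5 + -6 = -1. Stack: [-1]
STORE_FAST k → k=-1. Stack: []
LOAD_CONST → push 6. Stack: [6]
LOAD_FAST k → push -1. Stack: [6, -1]
BINARY_OP - → 6 - -1 = 7. Stack: [7]
STORE_FAST k → k=7. Stack: []
LOAD_CONST → push 11. Stack: [11]
LOAD_FAST k → push 7. Stack: [11, 7]
BINARY_OP + → 11 + 7 = 18. Stack: [18]
STORE_FAST y → y=18. Stack: []
LOAD_CONST → push 11. Stack: [11]
LOAD_FAST c → push 27. Stack: [11, 27]
BINARY_OP * → 11 * 27 = 297. Stack: [297]
STORE_FAST w → w=297. Stack: []
LOAD_FAST w → push 297. Stack: [297]
RETURN_VALUE → return 297.

297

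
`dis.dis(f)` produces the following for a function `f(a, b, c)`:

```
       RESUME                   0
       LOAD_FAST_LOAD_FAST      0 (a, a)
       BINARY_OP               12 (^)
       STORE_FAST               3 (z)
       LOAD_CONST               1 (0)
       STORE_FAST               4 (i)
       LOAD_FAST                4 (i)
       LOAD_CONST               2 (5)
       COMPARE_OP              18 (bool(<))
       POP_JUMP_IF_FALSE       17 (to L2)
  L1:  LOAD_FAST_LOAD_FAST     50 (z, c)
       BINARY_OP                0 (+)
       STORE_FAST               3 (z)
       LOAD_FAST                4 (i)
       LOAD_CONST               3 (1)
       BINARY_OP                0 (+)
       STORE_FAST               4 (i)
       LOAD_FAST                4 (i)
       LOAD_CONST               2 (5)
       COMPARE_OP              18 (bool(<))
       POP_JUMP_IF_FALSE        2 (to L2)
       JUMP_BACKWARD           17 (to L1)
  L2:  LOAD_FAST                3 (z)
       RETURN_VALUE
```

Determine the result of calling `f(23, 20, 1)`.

LOAD_FAST_LOAD_FAST a,a → push 23,23. Stack: [23, 23]
BINARY_OP ^ → 23 ^ 23 = 0. Stack: [0]
STORE_FAST z → z=0. Stack: []
LOAD_CONST → push 0. Stack: [0]
STORE_FAST i → i=0. Stack: []
LOAD_FAST i → push 0. Stack: [0]
LOAD_CONST → push 5. Stack: [0, 5]
COMPARE_OP bool(<) → 0 vs 5 = True. Stack: [True]
POP_JUMP_IF_FALSE → pop True; no jump. Stack: []
LOAD_FAST_LOAD_FAST z,c → push 0,1. Stack: [0, 1]
BINARY_OP + → 0 + 1 = 1. Stack: [1]
STORE_FAST z → z=1. Stack: []
LOAD_FAST i → push 0. Stack: [0]
LOAD_CONST → push 1. Stack: [0, 1]
BINARY_OP + → 0 + 1 = 1. Stack: [1]
STORE_FAST i → i=1. Stack: []
LOAD_FAST i → push 1. Stack: [1]
LOAD_CONST → push 5. Stack: [1, 5]
COMPARE_OP bool(<) → 1 vs 5 = True. Stack: [True]
POP_JUMP_IF_FALSE → pop True; no jump. Stack: []
LOAD_FAST_LOAD_FAST z,c → push 1,1. Stack: [1, 1]
BINARY_OP + → 1 + 1 = 2. Stack: [2]
STORE_FAST z → z=2. Stack: []
LOAD_FAST i → push 1. Stack: [1]
LOAD_CONST → push 1. Stack: [1, 1]
BINARY_OP + → 1 + 1 = 2. Stack: [2]
STORE_FAST i → i=2. Stack: []
LOAD_FAST i → push 2. Stack: [2]
LOAD_CONST → push 5. Stack: [2, 5]
COMPARE_OP bool(<) → 2 vs 5 = True. Stack: [True]
POP_JUMP_IF_FALSE → pop True; no jump. Stack: []
LOAD_FAST_LOAD_FAST z,c → push 2,1. Stack: [2, 1]
BINARY_OP + → 2 + 1 = 3. Stack: [3]
STORE_FAST z → z=3. Stack: []
LOAD_FAST i → push 2. Stack: [2]
LOAD_CONST → push 1. Stack: [2, 1]
BINARY_OP + → 2 + 1 = 3. Stack: [3]
STORE_FAST i → i=3. Stack: []
LOAD_FAST i → push 3. Stack: [3]
LOAD_CONST → push 5. Stack: [3, 5]
COMPARE_OP bool(<) → 3 vs 5 = True. Stack: [True]
POP_JUMP_IF_FALSE → pop True; no jump. Stack: []
LOAD_FAST_LOAD_FAST z,c → push 3,1. Stack: [3, 1]
BINARY_OP + → 3 + 1 = 4. Stack: [4]
STORE_FAST z → z=4. Stack: []
LOAD_FAST i → push 3. Stack: [3]
LOAD_CONST → push 1. Stack: [3, 1]
BINARY_OP + → 3 + 1 = 4. Stack: [4]
STORE_FAST i → i=4. Stack: []
LOAD_FAST i → push 4. Stack: [4]
LOAD_CONST → push 5. Stack: [4, 5]
COMPARE_OP bool(<) → 4 vs 5 = True. Stack: [True]
POP_JUMP_IF_FALSE → pop True; no jump. Stack: []
LOAD_FAST_LOAD_FAST z,c → push 4,1. Stack: [4, 1]
BINARY_OP + → 4 + 1 = 5. Stack: [5]
STORE_FAST z → z=5. Stack: []
LOAD_FAST i → push 4. Stack: [4]
LOAD_CONST → push 1. Stack: [4, 1]
BINARY_OP + → 4 + 1 = 5. Stack: [5]
STORE_FAST i → i=5. Stack: []
LOAD_FAST i → push 5. Stack: [5]
LOAD_CONST → push 5. Stack: [5, 5]
COMPARE_OP bool(<) → 5 vs 5 = False. Stack: [False]
POP_JUMP_IF_FALSE → pop False; jump. Stack: []
LOAD_FAST z → push 5. Stack: [5]
RETURN_VALUE → return 5.

5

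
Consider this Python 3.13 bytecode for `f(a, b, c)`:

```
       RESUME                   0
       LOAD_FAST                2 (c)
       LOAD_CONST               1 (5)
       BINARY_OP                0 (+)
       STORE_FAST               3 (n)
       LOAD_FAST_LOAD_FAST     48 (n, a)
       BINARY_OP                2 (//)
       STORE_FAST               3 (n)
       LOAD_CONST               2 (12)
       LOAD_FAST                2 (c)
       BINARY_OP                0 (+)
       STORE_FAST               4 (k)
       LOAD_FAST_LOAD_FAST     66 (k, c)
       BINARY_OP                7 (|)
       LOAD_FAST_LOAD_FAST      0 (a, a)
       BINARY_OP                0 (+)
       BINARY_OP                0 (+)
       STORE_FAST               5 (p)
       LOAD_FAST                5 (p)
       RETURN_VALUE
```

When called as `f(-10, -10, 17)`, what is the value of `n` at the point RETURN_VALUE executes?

-3

LOAD_FAST c → push 17. Stack: [17]
LOAD_CONST → push 5. Stack: [17, 5]
BINARY_OP + → 17 + 5 = 22. Stack: [22]
STORE_FAST n → n=22. Stack: []
LOAD_FAST_LOAD_FAST n,a → push 22,-10. Stack: [22, -10]
BINARY_OP // → 22 // -10 = -3. Stack: [-3]
STORE_FAST n → n=-3. Stack: []
LOAD_CONST → push 12. Stack: [12]
LOAD_FAST c → push 17. Stack: [12, 17]
BINARY_OP + → 12 + 17 = 29. Stack: [29]
STORE_FAST k → k=29. Stack: []
LOAD_FAST_LOAD_FAST k,c → push 29,17. Stack: [29, 17]
BINARY_OP | → 29 | 17 = 29. Stack: [29]
LOAD_FAST_LOAD_FAST a,a → push -10,-10. Stack: [29, -10, -10]
BINARY_OP + → -10 + -10 = -20. Stack: [29, -20]
BINARY_OP + → 29 + -20 = 9. Stack: [9]
STORE_FAST p → p=9. Stack: []
LOAD_FAST p → push 9. Stack: [9]
RETURN_VALUE → return 9.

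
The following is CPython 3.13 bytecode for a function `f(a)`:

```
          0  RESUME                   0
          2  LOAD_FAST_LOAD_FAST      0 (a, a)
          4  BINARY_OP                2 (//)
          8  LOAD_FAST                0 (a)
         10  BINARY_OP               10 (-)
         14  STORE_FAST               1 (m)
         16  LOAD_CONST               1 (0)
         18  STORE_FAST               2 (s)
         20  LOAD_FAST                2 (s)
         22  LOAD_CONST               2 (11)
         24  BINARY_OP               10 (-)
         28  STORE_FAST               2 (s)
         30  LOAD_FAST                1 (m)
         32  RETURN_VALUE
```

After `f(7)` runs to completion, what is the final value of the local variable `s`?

LOAD_FAST_LOAD_FAST a,a → push 7,7. Stack: [7, 7]
BINARY_OP // → 7 // 7 = 1. Stack: [1]
LOAD_FAST a → push 7. Stack: [1, 7]
BINARY_OP - → 1 - 7 = -6. Stack: [-6]
STORE_FAST m → m=-6. Stack: []
LOAD_CONST → push 0. Stack: [0]
STORE_FAST s → s=0. Stack: []
LOAD_FAST s → push 0. Stack: [0]
LOAD_CONST → push 11. Stack: [0, 11]
BINARY_OP - → 0 - 11 = -11. Stack: [-11]
STORE_FAST s → s=-11. Stack: []
LOAD_FAST m → push -6. Stack: [-6]
RETURN_VALUE → return -6.

-11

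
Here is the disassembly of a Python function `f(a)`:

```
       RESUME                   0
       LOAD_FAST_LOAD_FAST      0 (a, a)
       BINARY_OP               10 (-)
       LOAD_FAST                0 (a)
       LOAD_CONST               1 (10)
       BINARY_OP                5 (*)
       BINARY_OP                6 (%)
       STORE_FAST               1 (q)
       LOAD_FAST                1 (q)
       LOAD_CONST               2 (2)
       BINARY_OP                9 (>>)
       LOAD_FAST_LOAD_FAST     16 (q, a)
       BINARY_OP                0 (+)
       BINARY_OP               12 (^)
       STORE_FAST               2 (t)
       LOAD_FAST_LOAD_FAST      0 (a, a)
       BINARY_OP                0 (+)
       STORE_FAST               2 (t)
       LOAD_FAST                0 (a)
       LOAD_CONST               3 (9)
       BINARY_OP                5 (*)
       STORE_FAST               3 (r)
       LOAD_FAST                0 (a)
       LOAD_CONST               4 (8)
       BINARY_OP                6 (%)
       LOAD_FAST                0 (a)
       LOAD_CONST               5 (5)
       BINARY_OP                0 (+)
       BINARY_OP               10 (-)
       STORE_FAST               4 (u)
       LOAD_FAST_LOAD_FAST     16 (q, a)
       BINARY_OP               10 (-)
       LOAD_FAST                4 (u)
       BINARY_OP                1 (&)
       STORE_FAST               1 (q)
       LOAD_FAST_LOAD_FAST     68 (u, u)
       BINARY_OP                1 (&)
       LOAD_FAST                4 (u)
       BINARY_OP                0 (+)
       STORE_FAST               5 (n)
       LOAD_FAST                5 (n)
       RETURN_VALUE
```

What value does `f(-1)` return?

LOAD_FAST_LOAD_FAST a,a → push -1,-1. Stack: [-1, -1]
BINARY_OP - → -1 - -1 = 0. Stack: [0]
LOAD_FAST a → push -1. Stack: [0, -1]
LOAD_CONST → push 10. Stack: [0, -1, 10]
BINARY_OP * → -1 * 10 = -10. Stack: [0, -10]
BINARY_OP % → 0 % -10 = 0. Stack: [0]
STORE_FAST q → q=0. Stack: []
LOAD_FAST q → push 0. Stack: [0]
LOAD_CONST → push 2. Stack: [0, 2]
BINARY_OP >> → 0 >> 2 = 0. Stack: [0]
LOAD_FAST_LOAD_FAST q,a → push 0,-1. Stack: [0, 0, -1]
BINARY_OP + → 0 + -1 = -1. Stack: [0, -1]
BINARY_OP ^ → 0 ^ -1 = -1. Stack: [-1]
STORE_FAST t → t=-1. Stack: []
LOAD_FAST_LOAD_FAST a,a → push -1,-1. Stack: [-1, -1]
BINARY_OP + → -1 + -1 = -2. Stack: [-2]
STORE_FAST t → t=-2. Stack: []
LOAD_FAST a → push -1. Stack: [-1]
LOAD_CONST → push 9. Stack: [-1, 9]
BINARY_OP * → -1 * 9 = -9. Stack: [-9]
STORE_FAST r → r=-9. Stack: []
LOAD_FAST a → push -1. Stack: [-1]
LOAD_CONST → push 8. Stack: [-1, 8]
BINARY_OP % → -1 % 8 = 7. Stack: [7]
LOAD_FAST a → push -1. Stack: [7, -1]
LOAD_CONST → push 5. Stack: [7, -1, 5]
BINARY_OP + → -1 + 5 = 4. Stack: [7, 4]
BINARY_OP - → 7 - 4 = 3. Stack: [3]
STORE_FAST u → u=3. Stack: []
LOAD_FAST_LOAD_FAST q,a → push 0,-1. Stack: [0, -1]
BINARY_OP - → 0 - -1 = 1. Stack: [1]
LOAD_FAST u → push 3. Stack: [1, 3]
BINARY_OP & → 1 & 3 = 1. Stack: [1]
STORE_FAST q → q=1. Stack: []
LOAD_FAST_LOAD_FAST u,u → push 3,3. Stack: [3, 3]
BINARY_OP & → 3 & 3 = 3. Stack: [3]
LOAD_FAST u → push 3. Stack: [3, 3]
BINARY_OP + → 3 + 3 = 6. Stack: [6]
STORE_FAST n → n=6. Stack: []
LOAD_FAST n → push 6. Stack: [6]
RETURN_VALUE → return 6.

6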